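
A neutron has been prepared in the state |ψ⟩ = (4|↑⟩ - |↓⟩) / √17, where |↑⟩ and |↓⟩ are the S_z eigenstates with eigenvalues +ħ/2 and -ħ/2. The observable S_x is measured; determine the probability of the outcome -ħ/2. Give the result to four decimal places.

0.7353

|-x⟩ = (|↑⟩ - |↓⟩)/√2, so ⟨-x|ψ⟩ = (5) / (√2·√17).
P = |5|² / 34 = 25/34.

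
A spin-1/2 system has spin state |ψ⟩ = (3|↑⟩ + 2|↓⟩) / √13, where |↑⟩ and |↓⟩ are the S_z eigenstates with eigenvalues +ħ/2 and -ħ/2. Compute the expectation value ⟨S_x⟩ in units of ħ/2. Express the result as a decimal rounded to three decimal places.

⟨σ_x⟩ = 2 Re(a* b)/(|a|²+|b|²) with a = 3, b = 2.
a* b = 6, so ⟨σ_x⟩ = 12/13.
⟨S_x⟩ = (ħ/2)·⟨σ_x⟩.

0.923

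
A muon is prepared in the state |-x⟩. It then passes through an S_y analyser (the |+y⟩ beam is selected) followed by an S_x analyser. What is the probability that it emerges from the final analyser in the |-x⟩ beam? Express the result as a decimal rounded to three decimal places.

0.250

First analyser (S_y): from |-x⟩, P(|+y⟩) = 1/2.
After stage 1 the state is |+y⟩; P(|-x⟩) = |⟨-x|+y⟩|² = 1/2.
Joint probability = 1/2 × 1/2 = 0.250.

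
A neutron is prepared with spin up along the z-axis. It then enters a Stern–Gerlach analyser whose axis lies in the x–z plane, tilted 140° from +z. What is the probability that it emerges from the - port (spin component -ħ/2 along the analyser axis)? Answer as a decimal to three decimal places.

For spin-½, the probability of finding spin-up along an axis at angle θ to the initial spin direction is cos²(θ/2); spin-down is sin²(θ/2).
θ = 140°, so P = sin²(70°) ≈ 0.883.

0.883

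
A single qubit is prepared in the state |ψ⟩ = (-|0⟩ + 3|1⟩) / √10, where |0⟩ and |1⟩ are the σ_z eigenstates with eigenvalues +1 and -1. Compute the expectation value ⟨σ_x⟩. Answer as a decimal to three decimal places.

⟨σ_x⟩ = 2 Re(a* b)/(|a|²+|b|²) with a = -1, b = 3.
a* b = -3, so ⟨σ_x⟩ = -6/10.

-0.600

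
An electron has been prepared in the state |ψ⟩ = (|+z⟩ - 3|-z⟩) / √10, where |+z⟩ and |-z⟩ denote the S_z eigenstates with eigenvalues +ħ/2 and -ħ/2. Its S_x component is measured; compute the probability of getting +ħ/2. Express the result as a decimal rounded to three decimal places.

0.200

|+x⟩ = (|+z⟩ + |-z⟩)/√2, so ⟨+x|ψ⟩ = (-2) / (√2·√10).
P = |-2|² / 20 = 4/20.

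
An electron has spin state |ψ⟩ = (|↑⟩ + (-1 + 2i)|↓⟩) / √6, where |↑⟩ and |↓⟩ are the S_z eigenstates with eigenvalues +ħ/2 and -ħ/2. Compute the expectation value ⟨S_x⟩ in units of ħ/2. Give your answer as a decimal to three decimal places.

-0.333

⟨σ_x⟩ = 2 Re(a* b)/(|a|²+|b|²) with a = 1, b = (-1 + 2i).
a* b = (-1 + 2i), so ⟨σ_x⟩ = -2/6.
⟨S_x⟩ = (ħ/2)·⟨σ_x⟩.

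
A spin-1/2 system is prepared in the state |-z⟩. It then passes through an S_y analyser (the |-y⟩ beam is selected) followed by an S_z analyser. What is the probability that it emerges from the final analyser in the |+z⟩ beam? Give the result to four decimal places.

0.2500

First analyser (S_y): from |-z⟩, P(|-y⟩) = 1/2.
After stage 1 the state is |-y⟩; P(|+z⟩) = |⟨+z|-y⟩|² = 1/2.
Joint probability = 1/2 × 1/2 = 0.2500.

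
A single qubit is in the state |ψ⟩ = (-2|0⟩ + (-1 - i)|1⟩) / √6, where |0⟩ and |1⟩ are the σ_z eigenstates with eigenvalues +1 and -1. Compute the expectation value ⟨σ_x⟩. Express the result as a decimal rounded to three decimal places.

0.667

⟨σ_x⟩ = 2 Re(a* b)/(|a|²+|b|²) with a = -2, b = (-1 - i).
a* b = (2 + 2i), so ⟨σ_x⟩ = 4/6.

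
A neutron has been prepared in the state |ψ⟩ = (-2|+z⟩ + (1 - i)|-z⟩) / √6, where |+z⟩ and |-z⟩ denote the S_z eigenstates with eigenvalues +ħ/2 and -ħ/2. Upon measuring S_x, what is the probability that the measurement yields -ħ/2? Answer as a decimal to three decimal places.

|-x⟩ = (|+z⟩ - |-z⟩)/√2, so ⟨-x|ψ⟩ = (-3 + i) / (√2·√6).
P = |-3 + i|² / 12 = 10/12.

0.833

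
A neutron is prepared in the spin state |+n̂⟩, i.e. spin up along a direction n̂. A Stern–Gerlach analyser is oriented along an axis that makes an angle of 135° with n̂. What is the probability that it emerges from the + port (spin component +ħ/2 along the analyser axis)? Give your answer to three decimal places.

For spin-½, the probability of finding spin-up along an axis at angle θ to the initial spin direction is cos²(θ/2); spin-down is sin²(θ/2).
θ = 135°, so P = cos²(67.5°) ≈ 0.146.

0.146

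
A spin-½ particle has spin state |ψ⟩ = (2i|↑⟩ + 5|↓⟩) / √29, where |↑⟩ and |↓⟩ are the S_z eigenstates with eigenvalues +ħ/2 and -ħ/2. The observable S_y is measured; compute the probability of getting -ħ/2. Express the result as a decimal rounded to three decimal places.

0.845

|-y⟩ = (|↑⟩ - i|↓⟩)/√2, so ⟨-y|ψ⟩ = (7i) / (√2·√29).
P = |7i|² / 58 = 49/58.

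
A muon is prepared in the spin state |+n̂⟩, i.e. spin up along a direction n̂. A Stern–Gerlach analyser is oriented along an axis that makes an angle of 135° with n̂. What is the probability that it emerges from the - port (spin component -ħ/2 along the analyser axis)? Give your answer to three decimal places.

For spin-½, the probability of finding spin-up along an axis at angle θ to the initial spin direction is cos²(θ/2); spin-down is sin²(θ/2).
θ = 135°, so P = sin²(67.5°) ≈ 0.854.

0.854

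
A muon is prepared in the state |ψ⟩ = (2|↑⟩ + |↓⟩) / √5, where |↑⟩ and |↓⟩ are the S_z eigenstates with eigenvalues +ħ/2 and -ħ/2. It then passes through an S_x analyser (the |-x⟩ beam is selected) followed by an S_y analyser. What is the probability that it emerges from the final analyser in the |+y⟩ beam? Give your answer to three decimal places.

0.050

First analyser (S_x): P(|-x⟩) = |⟨-x|ψ⟩|² = 1/10.
After stage 1 the state is |-x⟩; P(|+y⟩) = |⟨+y|-x⟩|² = 1/2.
Joint probability = 1/10 × 1/2 = 0.050.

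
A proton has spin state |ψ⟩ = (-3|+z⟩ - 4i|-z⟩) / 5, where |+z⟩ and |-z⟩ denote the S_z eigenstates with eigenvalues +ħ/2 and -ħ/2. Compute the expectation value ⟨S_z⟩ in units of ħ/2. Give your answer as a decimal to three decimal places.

⟨σ_z⟩ = |a|² - |b|² divided by |a|²+|b|², with a, b the |+z⟩, |-z⟩ amplitudes.
= (9 - 16)/25 = -7/25.
⟨S_z⟩ = (ħ/2)·⟨σ_z⟩.

-0.280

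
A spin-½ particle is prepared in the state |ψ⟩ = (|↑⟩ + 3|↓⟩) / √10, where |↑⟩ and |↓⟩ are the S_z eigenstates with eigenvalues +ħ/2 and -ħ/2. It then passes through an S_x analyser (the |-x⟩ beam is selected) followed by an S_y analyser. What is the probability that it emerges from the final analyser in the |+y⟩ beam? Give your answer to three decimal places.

0.100

First analyser (S_x): P(|-x⟩) = |⟨-x|ψ⟩|² = 4/20.
After stage 1 the state is |-x⟩; P(|+y⟩) = |⟨+y|-x⟩|² = 1/2.
Joint probability = 4/20 × 1/2 = 0.100.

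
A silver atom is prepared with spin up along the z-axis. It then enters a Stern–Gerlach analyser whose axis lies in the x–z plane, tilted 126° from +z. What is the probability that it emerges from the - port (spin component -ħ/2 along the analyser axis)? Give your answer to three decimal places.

For spin-½, the probability of finding spin-up along an axis at angle θ to the initial spin direction is cos²(θ/2); spin-down is sin²(θ/2).
θ = 126°, so P = sin²(63°) ≈ 0.794.

0.794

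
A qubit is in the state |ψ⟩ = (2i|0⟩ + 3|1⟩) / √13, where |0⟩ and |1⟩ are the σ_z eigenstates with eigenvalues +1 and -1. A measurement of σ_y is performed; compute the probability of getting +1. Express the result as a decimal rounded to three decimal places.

|+y⟩ = (|0⟩ + i|1⟩)/√2, so ⟨+y|ψ⟩ = (-i) / (√2·√13).
P = |-i|² / 26 = 1/26.

0.038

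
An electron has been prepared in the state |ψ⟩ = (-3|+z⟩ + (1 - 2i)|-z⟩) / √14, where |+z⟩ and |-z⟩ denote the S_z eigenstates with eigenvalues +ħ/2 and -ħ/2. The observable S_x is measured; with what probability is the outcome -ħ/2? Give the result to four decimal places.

0.7143

|-x⟩ = (|+z⟩ - |-z⟩)/√2, so ⟨-x|ψ⟩ = (-4 + 2i) / (√2·√14).
P = |-4 + 2i|² / 28 = 20/28.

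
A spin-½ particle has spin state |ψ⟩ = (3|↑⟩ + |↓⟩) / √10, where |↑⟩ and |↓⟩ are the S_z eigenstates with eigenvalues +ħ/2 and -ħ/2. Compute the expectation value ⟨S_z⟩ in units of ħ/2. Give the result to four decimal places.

0.8000

⟨σ_z⟩ = |a|² - |b|² divided by |a|²+|b|², with a, b the |↑⟩, |↓⟩ amplitudes.
= (9 - 1)/10 = 8/10.
⟨S_z⟩ = (ħ/2)·⟨σ_z⟩.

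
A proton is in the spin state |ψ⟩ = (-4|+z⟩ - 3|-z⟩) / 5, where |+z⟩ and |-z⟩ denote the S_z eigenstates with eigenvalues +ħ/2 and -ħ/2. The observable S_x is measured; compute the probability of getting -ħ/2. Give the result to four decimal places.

0.0200

|-x⟩ = (|+z⟩ - |-z⟩)/√2, so ⟨-x|ψ⟩ = (-1) / (√2·5).
P = |-1|² / 50 = 1/50.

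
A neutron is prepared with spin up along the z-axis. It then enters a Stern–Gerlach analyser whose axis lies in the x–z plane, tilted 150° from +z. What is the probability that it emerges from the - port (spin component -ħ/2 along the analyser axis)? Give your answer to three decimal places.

0.933

For spin-½, the probability of finding spin-up along an axis at angle θ to the initial spin direction is cos²(θ/2); spin-down is sin²(θ/2).
θ = 150°, so P = sin²(75°) ≈ 0.933.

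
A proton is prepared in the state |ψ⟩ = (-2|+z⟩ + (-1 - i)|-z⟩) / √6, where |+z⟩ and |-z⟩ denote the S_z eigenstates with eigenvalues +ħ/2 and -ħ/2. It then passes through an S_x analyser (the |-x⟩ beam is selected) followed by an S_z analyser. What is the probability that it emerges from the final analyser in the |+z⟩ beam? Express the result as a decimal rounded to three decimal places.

0.083

First analyser (S_x): P(|-x⟩) = |⟨-x|ψ⟩|² = 2/12.
After stage 1 the state is |-x⟩; P(|+z⟩) = |⟨+z|-x⟩|² = 1/2.
Joint probability = 2/12 × 1/2 = 0.083.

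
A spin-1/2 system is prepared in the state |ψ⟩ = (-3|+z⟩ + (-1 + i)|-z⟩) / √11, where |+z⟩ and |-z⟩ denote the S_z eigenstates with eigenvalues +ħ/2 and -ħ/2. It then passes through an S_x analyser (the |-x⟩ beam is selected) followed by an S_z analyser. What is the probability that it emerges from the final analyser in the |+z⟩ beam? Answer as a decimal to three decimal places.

0.114

First analyser (S_x): P(|-x⟩) = |⟨-x|ψ⟩|² = 5/22.
After stage 1 the state is |-x⟩; P(|+z⟩) = |⟨+z|-x⟩|² = 1/2.
Joint probability = 5/22 × 1/2 = 0.114.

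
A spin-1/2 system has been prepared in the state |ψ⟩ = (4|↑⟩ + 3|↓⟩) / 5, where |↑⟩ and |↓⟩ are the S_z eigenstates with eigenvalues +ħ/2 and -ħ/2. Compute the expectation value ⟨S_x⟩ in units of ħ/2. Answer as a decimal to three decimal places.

0.960

⟨σ_x⟩ = 2 Re(a* b)/(|a|²+|b|²) with a = 4, b = 3.
a* b = 12, so ⟨σ_x⟩ = 24/25.
⟨S_x⟩ = (ħ/2)·⟨σ_x⟩.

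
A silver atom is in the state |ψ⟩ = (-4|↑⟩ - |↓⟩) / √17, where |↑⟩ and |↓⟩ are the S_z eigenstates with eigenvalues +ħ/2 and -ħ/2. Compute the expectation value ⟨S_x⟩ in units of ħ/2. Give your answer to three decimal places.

0.471

⟨σ_x⟩ = 2 Re(a* b)/(|a|²+|b|²) with a = -4, b = -1.
a* b = 4, so ⟨σ_x⟩ = 8/17.
⟨S_x⟩ = (ħ/2)·⟨σ_x⟩.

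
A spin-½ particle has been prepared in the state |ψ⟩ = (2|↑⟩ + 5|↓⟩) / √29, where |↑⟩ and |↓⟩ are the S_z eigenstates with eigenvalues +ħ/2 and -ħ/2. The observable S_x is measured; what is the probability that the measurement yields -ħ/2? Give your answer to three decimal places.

0.155

|-x⟩ = (|↑⟩ - |↓⟩)/√2, so ⟨-x|ψ⟩ = (-3) / (√2·√29).
P = |-3|² / 58 = 9/58.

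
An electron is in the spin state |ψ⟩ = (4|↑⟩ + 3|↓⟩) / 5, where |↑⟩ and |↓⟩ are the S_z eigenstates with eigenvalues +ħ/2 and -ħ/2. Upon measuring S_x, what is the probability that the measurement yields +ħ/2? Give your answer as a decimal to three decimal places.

0.980

|+x⟩ = (|↑⟩ + |↓⟩)/√2, so ⟨+x|ψ⟩ = (7) / (√2·5).
P = |7|² / 50 = 49/50.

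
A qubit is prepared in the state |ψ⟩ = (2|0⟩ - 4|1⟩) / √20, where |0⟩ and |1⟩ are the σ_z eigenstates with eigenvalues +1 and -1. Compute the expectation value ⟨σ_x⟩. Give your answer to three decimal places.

⟨σ_x⟩ = 2 Re(a* b)/(|a|²+|b|²) with a = 2, b = -4.
a* b = -8, so ⟨σ_x⟩ = -16/20.

-0.800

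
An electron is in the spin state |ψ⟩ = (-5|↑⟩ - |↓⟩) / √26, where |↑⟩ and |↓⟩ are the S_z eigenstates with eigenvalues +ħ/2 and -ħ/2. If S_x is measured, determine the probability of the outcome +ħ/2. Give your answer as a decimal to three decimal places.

0.692

|+x⟩ = (|↑⟩ + |↓⟩)/√2, so ⟨+x|ψ⟩ = (-6) / (√2·√26).
P = |-6|² / 52 = 36/52.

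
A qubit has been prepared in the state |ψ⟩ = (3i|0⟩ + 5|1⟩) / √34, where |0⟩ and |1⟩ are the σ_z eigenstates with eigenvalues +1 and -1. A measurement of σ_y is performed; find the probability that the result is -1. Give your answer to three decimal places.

|-y⟩ = (|0⟩ - i|1⟩)/√2, so ⟨-y|ψ⟩ = (8i) / (√2·√34).
P = |8i|² / 68 = 64/68.

0.941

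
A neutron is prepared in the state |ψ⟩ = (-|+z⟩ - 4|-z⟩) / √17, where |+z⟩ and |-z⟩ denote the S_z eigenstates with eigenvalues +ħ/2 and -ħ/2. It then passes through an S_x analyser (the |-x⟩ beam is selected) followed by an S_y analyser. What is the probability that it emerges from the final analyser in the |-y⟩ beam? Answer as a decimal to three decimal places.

First analyser (S_x): P(|-x⟩) = |⟨-x|ψ⟩|² = 9/34.
After stage 1 the state is |-x⟩; P(|-y⟩) = |⟨-y|-x⟩|² = 1/2.
Joint probability = 9/34 × 1/2 = 0.132.

0.132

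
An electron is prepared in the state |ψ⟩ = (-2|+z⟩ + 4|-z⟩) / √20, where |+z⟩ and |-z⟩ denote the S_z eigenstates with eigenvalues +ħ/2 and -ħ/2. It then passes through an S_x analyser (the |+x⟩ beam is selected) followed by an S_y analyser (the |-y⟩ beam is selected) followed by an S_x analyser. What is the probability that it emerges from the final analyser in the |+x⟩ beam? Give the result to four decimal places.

0.0250

First analyser (S_x): P(|+x⟩) = |⟨+x|ψ⟩|² = 4/40.
After stage 1 the state is |+x⟩; P(|-y⟩) = |⟨-y|+x⟩|² = 1/2.
After stage 2 the state is |-y⟩; P(|+x⟩) = |⟨+x|-y⟩|² = 1/2.
Joint probability = 4/40 × 1/2 × 1/2 = 0.0250.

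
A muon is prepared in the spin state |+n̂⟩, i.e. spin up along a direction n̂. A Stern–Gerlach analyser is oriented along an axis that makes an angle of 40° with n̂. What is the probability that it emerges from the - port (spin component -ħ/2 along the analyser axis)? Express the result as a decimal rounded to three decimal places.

0.117

For spin-½, the probability of finding spin-up along an axis at angle θ to the initial spin direction is cos²(θ/2); spin-down is sin²(θ/2).
θ = 40°, so P = sin²(20°) ≈ 0.117.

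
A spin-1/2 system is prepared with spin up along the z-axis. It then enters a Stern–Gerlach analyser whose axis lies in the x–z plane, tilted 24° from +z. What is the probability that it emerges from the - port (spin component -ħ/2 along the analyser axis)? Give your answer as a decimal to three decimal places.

0.043

For spin-½, the probability of finding spin-up along an axis at angle θ to the initial spin direction is cos²(θ/2); spin-down is sin²(θ/2).
θ = 24°, so P = sin²(12°) ≈ 0.043.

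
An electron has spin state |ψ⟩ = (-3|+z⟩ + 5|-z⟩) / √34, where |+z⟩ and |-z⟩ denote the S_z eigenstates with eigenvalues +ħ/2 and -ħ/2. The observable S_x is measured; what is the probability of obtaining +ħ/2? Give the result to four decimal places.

0.0588

|+x⟩ = (|+z⟩ + |-z⟩)/√2, so ⟨+x|ψ⟩ = (2) / (√2·√34).
P = |2|² / 68 = 4/68.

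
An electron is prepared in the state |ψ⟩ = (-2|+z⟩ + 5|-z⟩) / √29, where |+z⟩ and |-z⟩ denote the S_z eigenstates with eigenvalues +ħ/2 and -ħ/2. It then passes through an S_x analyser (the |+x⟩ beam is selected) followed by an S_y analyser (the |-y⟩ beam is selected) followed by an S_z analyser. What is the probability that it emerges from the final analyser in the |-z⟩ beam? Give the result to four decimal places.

First analyser (S_x): P(|+x⟩) = |⟨+x|ψ⟩|² = 9/58.
After stage 1 the state is |+x⟩; P(|-y⟩) = |⟨-y|+x⟩|² = 1/2.
After stage 2 the state is |-y⟩; P(|-z⟩) = |⟨-z|-y⟩|² = 1/2.
Joint probability = 9/58 × 1/2 × 1/2 = 0.0388.

0.0388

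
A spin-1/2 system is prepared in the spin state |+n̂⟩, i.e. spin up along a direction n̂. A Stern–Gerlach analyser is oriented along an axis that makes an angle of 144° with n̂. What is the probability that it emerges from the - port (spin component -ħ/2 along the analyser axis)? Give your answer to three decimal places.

0.905

For spin-½, the probability of finding spin-up along an axis at angle θ to the initial spin direction is cos²(θ/2); spin-down is sin²(θ/2).
θ = 144°, so P = sin²(72°) ≈ 0.905.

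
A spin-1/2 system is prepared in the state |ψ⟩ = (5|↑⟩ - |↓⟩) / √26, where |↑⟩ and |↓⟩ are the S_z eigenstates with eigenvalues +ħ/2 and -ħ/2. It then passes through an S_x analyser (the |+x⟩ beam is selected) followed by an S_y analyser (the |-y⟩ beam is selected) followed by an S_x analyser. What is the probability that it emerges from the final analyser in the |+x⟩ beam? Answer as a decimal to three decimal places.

0.077

First analyser (S_x): P(|+x⟩) = |⟨+x|ψ⟩|² = 16/52.
After stage 1 the state is |+x⟩; P(|-y⟩) = |⟨-y|+x⟩|² = 1/2.
After stage 2 the state is |-y⟩; P(|+x⟩) = |⟨+x|-y⟩|² = 1/2.
Joint probability = 16/52 × 1/2 × 1/2 = 0.077.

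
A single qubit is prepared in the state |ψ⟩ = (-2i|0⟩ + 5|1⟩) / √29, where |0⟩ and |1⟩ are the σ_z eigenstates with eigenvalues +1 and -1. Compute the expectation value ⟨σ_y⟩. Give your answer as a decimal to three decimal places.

⟨σ_y⟩ = 2 Im(a* b)/(|a|²+|b|²) with a = -2i, b = 5.
a* b = 10i, so ⟨σ_y⟩ = 20/29.

0.690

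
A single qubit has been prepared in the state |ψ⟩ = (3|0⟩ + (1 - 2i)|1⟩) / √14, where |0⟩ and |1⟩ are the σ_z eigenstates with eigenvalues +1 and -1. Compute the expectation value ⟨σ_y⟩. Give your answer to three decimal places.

⟨σ_y⟩ = 2 Im(a* b)/(|a|²+|b|²) with a = 3, b = (1 - 2i).
a* b = (3 - 6i), so ⟨σ_y⟩ = -12/14.

-0.857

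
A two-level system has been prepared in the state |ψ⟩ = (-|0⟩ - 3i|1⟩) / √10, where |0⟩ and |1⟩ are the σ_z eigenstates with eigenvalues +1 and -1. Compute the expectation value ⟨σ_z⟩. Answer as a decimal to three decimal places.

-0.800

⟨σ_z⟩ = |a|² - |b|² divided by |a|²+|b|², with a, b the |0⟩, |1⟩ amplitudes.
= (1 - 9)/10 = -8/10.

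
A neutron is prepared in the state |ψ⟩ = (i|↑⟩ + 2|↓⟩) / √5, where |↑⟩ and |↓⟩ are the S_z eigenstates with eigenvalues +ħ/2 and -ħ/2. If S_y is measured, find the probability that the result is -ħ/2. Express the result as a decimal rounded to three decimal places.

|-y⟩ = (|↑⟩ - i|↓⟩)/√2, so ⟨-y|ψ⟩ = (3i) / (√2·√5).
P = |3i|² / 10 = 9/10.

0.900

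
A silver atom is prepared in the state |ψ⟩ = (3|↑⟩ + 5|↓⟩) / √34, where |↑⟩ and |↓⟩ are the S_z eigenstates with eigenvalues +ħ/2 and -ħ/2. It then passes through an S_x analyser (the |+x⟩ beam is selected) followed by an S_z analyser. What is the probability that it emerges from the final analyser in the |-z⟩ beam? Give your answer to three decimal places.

0.471

First analyser (S_x): P(|+x⟩) = |⟨+x|ψ⟩|² = 64/68.
After stage 1 the state is |+x⟩; P(|-z⟩) = |⟨-z|+x⟩|² = 1/2.
Joint probability = 64/68 × 1/2 = 0.471.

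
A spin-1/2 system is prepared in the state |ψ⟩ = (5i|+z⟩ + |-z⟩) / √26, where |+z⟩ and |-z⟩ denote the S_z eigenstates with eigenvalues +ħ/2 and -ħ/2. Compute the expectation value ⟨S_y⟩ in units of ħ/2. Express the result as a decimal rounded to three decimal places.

-0.385

⟨σ_y⟩ = 2 Im(a* b)/(|a|²+|b|²) with a = 5i, b = 1.
a* b = -5i, so ⟨σ_y⟩ = -10/26.
⟨S_y⟩ = (ħ/2)·⟨σ_y⟩.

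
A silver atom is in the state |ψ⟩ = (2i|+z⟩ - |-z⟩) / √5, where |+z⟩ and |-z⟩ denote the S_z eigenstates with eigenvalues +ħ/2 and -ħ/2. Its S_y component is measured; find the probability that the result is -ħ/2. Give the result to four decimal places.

0.1000

|-y⟩ = (|+z⟩ - i|-z⟩)/√2, so ⟨-y|ψ⟩ = (i) / (√2·√5).
P = |i|² / 10 = 1/10.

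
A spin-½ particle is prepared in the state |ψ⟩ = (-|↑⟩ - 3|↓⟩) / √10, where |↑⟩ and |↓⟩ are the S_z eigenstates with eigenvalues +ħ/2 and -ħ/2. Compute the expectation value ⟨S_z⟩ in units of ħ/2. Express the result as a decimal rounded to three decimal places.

-0.800

⟨σ_z⟩ = |a|² - |b|² divided by |a|²+|b|², with a, b the |↑⟩, |↓⟩ amplitudes.
= (1 - 9)/10 = -8/10.
⟨S_z⟩ = (ħ/2)·⟨σ_z⟩.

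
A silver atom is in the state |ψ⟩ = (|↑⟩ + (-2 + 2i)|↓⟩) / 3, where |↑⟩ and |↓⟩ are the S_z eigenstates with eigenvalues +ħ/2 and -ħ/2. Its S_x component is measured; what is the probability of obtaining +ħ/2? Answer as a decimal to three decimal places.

|+x⟩ = (|↑⟩ + |↓⟩)/√2, so ⟨+x|ψ⟩ = (-1 + 2i) / (√2·3).
P = |-1 + 2i|² / 18 = 5/18.

0.278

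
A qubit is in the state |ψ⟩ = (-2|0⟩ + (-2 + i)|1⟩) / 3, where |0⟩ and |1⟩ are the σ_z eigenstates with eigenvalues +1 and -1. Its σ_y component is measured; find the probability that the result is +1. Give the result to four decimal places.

|+y⟩ = (|0⟩ + i|1⟩)/√2, so ⟨+y|ψ⟩ = (-1 + 2i) / (√2·3).
P = |-1 + 2i|² / 18 = 5/18.

0.2778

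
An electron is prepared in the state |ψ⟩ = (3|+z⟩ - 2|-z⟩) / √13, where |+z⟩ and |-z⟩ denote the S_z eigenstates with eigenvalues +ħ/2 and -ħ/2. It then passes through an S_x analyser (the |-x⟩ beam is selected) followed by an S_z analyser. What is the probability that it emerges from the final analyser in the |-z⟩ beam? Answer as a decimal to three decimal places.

First analyser (S_x): P(|-x⟩) = |⟨-x|ψ⟩|² = 25/26.
After stage 1 the state is |-x⟩; P(|-z⟩) = |⟨-z|-x⟩|² = 1/2.
Joint probability = 25/26 × 1/2 = 0.481.

0.481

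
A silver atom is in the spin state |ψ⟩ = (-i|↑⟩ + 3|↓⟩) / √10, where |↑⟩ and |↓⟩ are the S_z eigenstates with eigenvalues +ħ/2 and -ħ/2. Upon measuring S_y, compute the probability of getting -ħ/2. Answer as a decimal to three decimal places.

0.200

|-y⟩ = (|↑⟩ - i|↓⟩)/√2, so ⟨-y|ψ⟩ = (2i) / (√2·√10).
P = |2i|² / 20 = 4/20.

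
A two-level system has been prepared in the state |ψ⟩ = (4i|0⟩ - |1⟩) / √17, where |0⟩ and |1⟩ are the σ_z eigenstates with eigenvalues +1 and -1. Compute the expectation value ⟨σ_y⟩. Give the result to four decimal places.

⟨σ_y⟩ = 2 Im(a* b)/(|a|²+|b|²) with a = 4i, b = -1.
a* b = 4i, so ⟨σ_y⟩ = 8/17.

0.4706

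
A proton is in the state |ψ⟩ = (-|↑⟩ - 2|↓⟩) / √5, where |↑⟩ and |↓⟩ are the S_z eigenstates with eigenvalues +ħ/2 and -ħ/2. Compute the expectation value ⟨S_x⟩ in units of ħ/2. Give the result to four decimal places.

⟨σ_x⟩ = 2 Re(a* b)/(|a|²+|b|²) with a = -1, b = -2.
a* b = 2, so ⟨σ_x⟩ = 4/5.
⟨S_x⟩ = (ħ/2)·⟨σ_x⟩.

0.8000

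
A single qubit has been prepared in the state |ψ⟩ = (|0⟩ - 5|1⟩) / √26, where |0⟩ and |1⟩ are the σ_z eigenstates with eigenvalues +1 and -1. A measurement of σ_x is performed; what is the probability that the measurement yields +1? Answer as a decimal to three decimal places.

|+x⟩ = (|0⟩ + |1⟩)/√2, so ⟨+x|ψ⟩ = (-4) / (√2·√26).
P = |-4|² / 52 = 16/52.

0.308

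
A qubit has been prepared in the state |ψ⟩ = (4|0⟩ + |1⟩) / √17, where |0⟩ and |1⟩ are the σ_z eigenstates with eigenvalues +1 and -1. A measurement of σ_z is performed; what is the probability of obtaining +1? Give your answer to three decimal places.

0.941

The +1 outcome corresponds to |0⟩. Its amplitude in |ψ⟩ is 4/√17.
P = |4|² / 17 = 16/17.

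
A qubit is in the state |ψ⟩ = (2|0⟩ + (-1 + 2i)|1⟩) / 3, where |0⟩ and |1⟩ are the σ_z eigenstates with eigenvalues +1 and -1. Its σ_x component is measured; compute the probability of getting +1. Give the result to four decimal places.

0.2778

|+x⟩ = (|0⟩ + |1⟩)/√2, so ⟨+x|ψ⟩ = (1 + 2i) / (√2·3).
P = |1 + 2i|² / 18 = 5/18.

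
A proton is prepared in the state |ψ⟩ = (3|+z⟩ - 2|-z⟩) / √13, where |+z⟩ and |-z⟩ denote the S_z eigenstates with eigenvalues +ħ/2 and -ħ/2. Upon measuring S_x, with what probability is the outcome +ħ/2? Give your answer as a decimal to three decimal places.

|+x⟩ = (|+z⟩ + |-z⟩)/√2, so ⟨+x|ψ⟩ = (1) / (√2·√13).
P = |1|² / 26 = 1/26.

0.038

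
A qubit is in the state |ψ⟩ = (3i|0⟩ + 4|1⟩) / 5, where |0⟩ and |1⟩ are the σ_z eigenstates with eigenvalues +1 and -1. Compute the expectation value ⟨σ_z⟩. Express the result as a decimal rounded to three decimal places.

⟨σ_z⟩ = |a|² - |b|² divided by |a|²+|b|², with a, b the |0⟩, |1⟩ amplitudes.
= (9 - 16)/25 = -7/25.

-0.280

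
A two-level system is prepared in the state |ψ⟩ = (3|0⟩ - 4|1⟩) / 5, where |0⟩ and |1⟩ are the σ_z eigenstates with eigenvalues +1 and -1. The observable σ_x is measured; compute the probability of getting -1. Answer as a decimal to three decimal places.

|-x⟩ = (|0⟩ - |1⟩)/√2, so ⟨-x|ψ⟩ = (7) / (√2·5).
P = |7|² / 50 = 49/50.

0.980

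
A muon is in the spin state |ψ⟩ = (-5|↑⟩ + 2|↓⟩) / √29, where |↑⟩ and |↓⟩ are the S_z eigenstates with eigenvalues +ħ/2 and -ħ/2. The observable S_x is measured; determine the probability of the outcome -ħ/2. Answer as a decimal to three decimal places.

0.845

|-x⟩ = (|↑⟩ - |↓⟩)/√2, so ⟨-x|ψ⟩ = (-7) / (√2·√29).
P = |-7|² / 58 = 49/58.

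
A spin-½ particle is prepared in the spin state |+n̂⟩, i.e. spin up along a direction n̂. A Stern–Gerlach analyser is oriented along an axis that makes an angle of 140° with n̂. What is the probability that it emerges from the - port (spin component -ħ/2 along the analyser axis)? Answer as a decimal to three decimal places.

For spin-½, the probability of finding spin-up along an axis at angle θ to the initial spin direction is cos²(θ/2); spin-down is sin²(θ/2).
θ = 140°, so P = sin²(70°) ≈ 0.883.

0.883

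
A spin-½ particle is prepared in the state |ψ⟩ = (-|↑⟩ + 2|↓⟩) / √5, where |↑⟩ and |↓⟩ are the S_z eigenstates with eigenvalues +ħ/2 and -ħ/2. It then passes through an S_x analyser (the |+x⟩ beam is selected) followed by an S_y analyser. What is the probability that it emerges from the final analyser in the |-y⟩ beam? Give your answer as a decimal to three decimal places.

0.050

First analyser (S_x): P(|+x⟩) = |⟨+x|ψ⟩|² = 1/10.
After stage 1 the state is |+x⟩; P(|-y⟩) = |⟨-y|+x⟩|² = 1/2.
Joint probability = 1/10 × 1/2 = 0.050.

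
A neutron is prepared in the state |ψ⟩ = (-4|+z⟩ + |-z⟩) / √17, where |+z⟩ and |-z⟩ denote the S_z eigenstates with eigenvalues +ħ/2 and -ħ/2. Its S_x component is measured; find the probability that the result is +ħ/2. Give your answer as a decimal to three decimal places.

|+x⟩ = (|+z⟩ + |-z⟩)/√2, so ⟨+x|ψ⟩ = (-3) / (√2·√17).
P = |-3|² / 34 = 9/34.

0.265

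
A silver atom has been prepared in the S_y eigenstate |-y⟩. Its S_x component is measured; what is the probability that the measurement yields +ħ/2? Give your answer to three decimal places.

In the S_z basis, |-y⟩ = (|+z⟩ - i|-z⟩)/√2 and |+x⟩ = (|+z⟩ + |-z⟩)/√2.
|⟨+x|-y⟩|² = 1/2.

0.500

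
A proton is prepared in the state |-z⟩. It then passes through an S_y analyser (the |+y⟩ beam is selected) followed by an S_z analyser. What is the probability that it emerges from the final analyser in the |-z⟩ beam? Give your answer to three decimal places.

0.250

First analyser (S_y): from |-z⟩, P(|+y⟩) = 1/2.
After stage 1 the state is |+y⟩; P(|-z⟩) = |⟨-z|+y⟩|² = 1/2.
Joint probability = 1/2 × 1/2 = 0.250.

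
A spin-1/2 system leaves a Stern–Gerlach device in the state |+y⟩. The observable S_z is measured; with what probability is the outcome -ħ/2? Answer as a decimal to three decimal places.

0.500

In the S_z basis, |+y⟩ = (|↑⟩ + i|↓⟩)/√2 and |-z⟩ = |↓⟩.
|⟨-z|+y⟩|² = 1/2.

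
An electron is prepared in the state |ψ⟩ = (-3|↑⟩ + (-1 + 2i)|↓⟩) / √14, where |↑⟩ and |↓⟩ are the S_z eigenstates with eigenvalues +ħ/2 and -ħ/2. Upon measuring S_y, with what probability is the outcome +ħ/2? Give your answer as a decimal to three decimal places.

|+y⟩ = (|↑⟩ + i|↓⟩)/√2, so ⟨+y|ψ⟩ = (-1 + i) / (√2·√14).
P = |-1 + i|² / 28 = 2/28.

0.071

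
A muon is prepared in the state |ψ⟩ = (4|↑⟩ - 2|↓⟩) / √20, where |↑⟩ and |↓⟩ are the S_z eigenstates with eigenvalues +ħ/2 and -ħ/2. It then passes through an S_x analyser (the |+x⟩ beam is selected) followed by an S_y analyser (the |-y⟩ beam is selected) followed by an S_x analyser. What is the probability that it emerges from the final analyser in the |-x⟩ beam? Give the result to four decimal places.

First analyser (S_x): P(|+x⟩) = |⟨+x|ψ⟩|² = 4/40.
After stage 1 the state is |+x⟩; P(|-y⟩) = |⟨-y|+x⟩|² = 1/2.
After stage 2 the state is |-y⟩; P(|-x⟩) = |⟨-x|-y⟩|² = 1/2.
Joint probability = 4/40 × 1/2 × 1/2 = 0.0250.

0.0250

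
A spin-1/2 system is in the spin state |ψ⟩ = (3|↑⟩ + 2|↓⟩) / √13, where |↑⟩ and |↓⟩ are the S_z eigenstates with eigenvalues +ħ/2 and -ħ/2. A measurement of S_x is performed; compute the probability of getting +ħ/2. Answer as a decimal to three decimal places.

0.962

|+x⟩ = (|↑⟩ + |↓⟩)/√2, so ⟨+x|ψ⟩ = (5) / (√2·√13).
P = |5|² / 26 = 25/26.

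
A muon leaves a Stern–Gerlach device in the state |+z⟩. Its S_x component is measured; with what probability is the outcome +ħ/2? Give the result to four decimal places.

0.5000

In the S_z basis, |+z⟩ = |+z⟩ and |+x⟩ = (|+z⟩ + |-z⟩)/√2.
|⟨+x|+z⟩|² = 1/2.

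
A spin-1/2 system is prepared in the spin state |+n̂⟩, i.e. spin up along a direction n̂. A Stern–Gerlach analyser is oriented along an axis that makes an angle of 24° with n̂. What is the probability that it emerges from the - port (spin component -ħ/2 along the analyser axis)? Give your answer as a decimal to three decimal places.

For spin-½, the probability of finding spin-up along an axis at angle θ to the initial spin direction is cos²(θ/2); spin-down is sin²(θ/2).
θ = 24°, so P = sin²(12°) ≈ 0.043.

0.043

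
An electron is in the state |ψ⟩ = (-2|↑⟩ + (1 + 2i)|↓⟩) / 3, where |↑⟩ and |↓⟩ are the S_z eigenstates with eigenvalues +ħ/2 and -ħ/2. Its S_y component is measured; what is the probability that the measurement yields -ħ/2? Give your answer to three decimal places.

|-y⟩ = (|↑⟩ - i|↓⟩)/√2, so ⟨-y|ψ⟩ = (-4 + i) / (√2·3).
P = |-4 + i|² / 18 = 17/18.

0.944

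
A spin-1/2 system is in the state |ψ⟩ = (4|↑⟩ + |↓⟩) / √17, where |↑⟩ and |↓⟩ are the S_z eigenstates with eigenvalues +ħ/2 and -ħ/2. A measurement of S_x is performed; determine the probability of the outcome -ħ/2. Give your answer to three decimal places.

0.265

|-x⟩ = (|↑⟩ - |↓⟩)/√2, so ⟨-x|ψ⟩ = (3) / (√2·√17).
P = |3|² / 34 = 9/34.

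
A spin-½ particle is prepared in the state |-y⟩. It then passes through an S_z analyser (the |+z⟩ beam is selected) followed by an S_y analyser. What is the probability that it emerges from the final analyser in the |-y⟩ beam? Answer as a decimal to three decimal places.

0.250

First analyser (S_z): from |-y⟩, P(|+z⟩) = 1/2.
After stage 1 the state is |+z⟩; P(|-y⟩) = |⟨-y|+z⟩|² = 1/2.
Joint probability = 1/2 × 1/2 = 0.250.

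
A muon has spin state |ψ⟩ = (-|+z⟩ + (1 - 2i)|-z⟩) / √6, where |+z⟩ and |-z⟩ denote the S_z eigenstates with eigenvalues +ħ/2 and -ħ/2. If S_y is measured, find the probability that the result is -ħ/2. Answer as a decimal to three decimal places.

|-y⟩ = (|+z⟩ - i|-z⟩)/√2, so ⟨-y|ψ⟩ = (1 + i) / (√2·√6).
P = |1 + i|² / 12 = 2/12.

0.167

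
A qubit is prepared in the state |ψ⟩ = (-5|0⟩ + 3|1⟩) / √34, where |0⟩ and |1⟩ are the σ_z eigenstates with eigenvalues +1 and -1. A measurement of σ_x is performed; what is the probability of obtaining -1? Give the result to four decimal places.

0.9412

|-x⟩ = (|0⟩ - |1⟩)/√2, so ⟨-x|ψ⟩ = (-8) / (√2·√34).
P = |-8|² / 68 = 64/68.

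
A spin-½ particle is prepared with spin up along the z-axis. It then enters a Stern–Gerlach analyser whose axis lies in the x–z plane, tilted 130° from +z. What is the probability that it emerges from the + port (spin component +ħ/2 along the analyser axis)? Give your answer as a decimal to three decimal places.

For spin-½, the probability of finding spin-up along an axis at angle θ to the initial spin direction is cos²(θ/2); spin-down is sin²(θ/2).
θ = 130°, so P = cos²(65°) ≈ 0.179.

0.179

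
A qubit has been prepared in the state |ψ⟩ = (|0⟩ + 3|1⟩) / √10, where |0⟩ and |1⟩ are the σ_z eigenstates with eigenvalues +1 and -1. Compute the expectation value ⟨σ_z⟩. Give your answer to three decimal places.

⟨σ_z⟩ = |a|² - |b|² divided by |a|²+|b|², with a, b the |0⟩, |1⟩ amplitudes.
= (1 - 9)/10 = -8/10.

-0.800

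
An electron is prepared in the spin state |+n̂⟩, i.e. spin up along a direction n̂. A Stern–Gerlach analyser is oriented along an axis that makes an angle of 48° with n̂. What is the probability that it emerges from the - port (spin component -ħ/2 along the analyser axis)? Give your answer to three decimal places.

0.165

For spin-½, the probability of finding spin-up along an axis at angle θ to the initial spin direction is cos²(θ/2); spin-down is sin²(θ/2).
θ = 48°, so P = sin²(24°) ≈ 0.165.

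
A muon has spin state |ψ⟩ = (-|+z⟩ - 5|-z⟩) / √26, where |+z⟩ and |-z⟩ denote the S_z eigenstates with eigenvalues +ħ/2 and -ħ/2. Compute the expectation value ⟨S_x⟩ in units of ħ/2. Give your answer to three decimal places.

0.385

⟨σ_x⟩ = 2 Re(a* b)/(|a|²+|b|²) with a = -1, b = -5.
a* b = 5, so ⟨σ_x⟩ = 10/26.
⟨S_x⟩ = (ħ/2)·⟨σ_x⟩.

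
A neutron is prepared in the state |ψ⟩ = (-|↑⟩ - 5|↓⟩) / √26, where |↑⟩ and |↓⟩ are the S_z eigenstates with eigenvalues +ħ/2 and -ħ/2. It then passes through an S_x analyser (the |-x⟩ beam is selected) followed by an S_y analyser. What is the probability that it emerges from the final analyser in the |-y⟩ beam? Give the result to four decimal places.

0.1538

First analyser (S_x): P(|-x⟩) = |⟨-x|ψ⟩|² = 16/52.
After stage 1 the state is |-x⟩; P(|-y⟩) = |⟨-y|-x⟩|² = 1/2.
Joint probability = 16/52 × 1/2 = 0.1538.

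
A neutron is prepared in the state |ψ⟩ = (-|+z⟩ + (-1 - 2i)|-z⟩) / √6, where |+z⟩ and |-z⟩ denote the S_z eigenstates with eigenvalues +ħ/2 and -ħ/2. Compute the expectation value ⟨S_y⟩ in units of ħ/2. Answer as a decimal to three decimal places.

0.667

⟨σ_y⟩ = 2 Im(a* b)/(|a|²+|b|²) with a = -1, b = (-1 - 2i).
a* b = (1 + 2i), so ⟨σ_y⟩ = 4/6.
⟨S_y⟩ = (ħ/2)·⟨σ_y⟩.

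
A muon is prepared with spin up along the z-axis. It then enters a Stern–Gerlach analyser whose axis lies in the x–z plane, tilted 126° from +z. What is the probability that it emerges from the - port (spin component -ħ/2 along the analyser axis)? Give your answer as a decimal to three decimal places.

0.794

For spin-½, the probability of finding spin-up along an axis at angle θ to the initial spin direction is cos²(θ/2); spin-down is sin²(θ/2).
θ = 126°, so P = sin²(63°) ≈ 0.794.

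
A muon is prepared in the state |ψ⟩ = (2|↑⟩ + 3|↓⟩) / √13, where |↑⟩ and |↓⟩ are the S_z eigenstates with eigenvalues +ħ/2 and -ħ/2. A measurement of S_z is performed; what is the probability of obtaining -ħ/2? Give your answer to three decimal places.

The -ħ/2 outcome corresponds to |↓⟩. Its amplitude in |ψ⟩ is 3/√13.
P = |3|² / 13 = 9/13.

0.692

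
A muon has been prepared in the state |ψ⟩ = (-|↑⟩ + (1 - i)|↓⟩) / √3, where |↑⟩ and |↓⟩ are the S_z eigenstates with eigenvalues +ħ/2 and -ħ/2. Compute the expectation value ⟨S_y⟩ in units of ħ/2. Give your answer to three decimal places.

⟨σ_y⟩ = 2 Im(a* b)/(|a|²+|b|²) with a = -1, b = (1 - i).
a* b = (-1 + i), so ⟨σ_y⟩ = 2/3.
⟨S_y⟩ = (ħ/2)·⟨σ_y⟩.

0.667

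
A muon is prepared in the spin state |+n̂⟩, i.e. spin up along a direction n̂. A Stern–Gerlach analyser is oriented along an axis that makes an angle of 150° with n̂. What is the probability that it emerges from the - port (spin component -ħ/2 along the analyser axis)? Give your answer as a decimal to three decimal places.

0.933

For spin-½, the probability of finding spin-up along an axis at angle θ to the initial spin direction is cos²(θ/2); spin-down is sin²(θ/2).
θ = 150°, so P = sin²(75°) ≈ 0.933.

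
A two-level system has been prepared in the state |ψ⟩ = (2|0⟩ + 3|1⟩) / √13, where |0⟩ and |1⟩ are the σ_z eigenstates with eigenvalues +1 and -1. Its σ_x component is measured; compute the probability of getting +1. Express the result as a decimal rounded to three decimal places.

0.962

|+x⟩ = (|0⟩ + |1⟩)/√2, so ⟨+x|ψ⟩ = (5) / (√2·√13).
P = |5|² / 26 = 25/26.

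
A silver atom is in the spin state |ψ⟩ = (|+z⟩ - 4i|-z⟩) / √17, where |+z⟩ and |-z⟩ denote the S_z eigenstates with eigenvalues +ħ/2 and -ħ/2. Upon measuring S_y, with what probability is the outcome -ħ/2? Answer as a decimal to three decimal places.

0.735

|-y⟩ = (|+z⟩ - i|-z⟩)/√2, so ⟨-y|ψ⟩ = (5) / (√2·√17).
P = |5|² / 34 = 25/34.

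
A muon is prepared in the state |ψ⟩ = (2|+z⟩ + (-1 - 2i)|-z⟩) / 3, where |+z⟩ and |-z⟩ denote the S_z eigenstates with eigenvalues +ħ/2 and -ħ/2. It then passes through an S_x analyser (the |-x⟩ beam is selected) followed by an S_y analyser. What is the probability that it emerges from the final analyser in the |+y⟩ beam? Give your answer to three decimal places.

0.361

First analyser (S_x): P(|-x⟩) = |⟨-x|ψ⟩|² = 13/18.
After stage 1 the state is |-x⟩; P(|+y⟩) = |⟨+y|-x⟩|² = 1/2.
Joint probability = 13/18 × 1/2 = 0.361.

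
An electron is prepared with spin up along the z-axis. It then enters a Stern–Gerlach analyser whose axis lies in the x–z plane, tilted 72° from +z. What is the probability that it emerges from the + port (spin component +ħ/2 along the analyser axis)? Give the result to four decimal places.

0.6545

For spin-½, the probability of finding spin-up along an axis at angle θ to the initial spin direction is cos²(θ/2); spin-down is sin²(θ/2).
θ = 72°, so P = cos²(36°) ≈ 0.6545.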